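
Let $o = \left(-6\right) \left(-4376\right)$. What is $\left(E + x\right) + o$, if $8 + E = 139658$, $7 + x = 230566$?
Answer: $396465$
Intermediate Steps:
$x = 230559$ ($x = -7 + 230566 = 230559$)
$o = 26256$
$E = 139650$ ($E = -8 + 139658 = 139650$)
$\left(E + x\right) + o = \left(139650 + 230559\right) + 26256 = 370209 + 26256 = 396465$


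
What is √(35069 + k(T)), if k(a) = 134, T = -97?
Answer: √35203 ≈ 187.62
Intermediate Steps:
√(35069 + k(T)) = √(35069 + 134) = √35203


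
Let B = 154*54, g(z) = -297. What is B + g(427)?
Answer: 8019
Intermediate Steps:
B = 8316
B + g(427) = 8316 - 297 = 8019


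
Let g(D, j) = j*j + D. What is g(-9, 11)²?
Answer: 12544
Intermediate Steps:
g(D, j) = D + j² (g(D, j) = j² + D = D + j²)
g(-9, 11)² = (-9 + 11²)² = (-9 + 121)² = 112² = 12544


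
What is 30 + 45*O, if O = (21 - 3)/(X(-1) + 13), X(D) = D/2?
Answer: 474/5 ≈ 94.800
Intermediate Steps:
X(D) = D/2 (X(D) = D*(1/2) = D/2)
O = 36/25 (O = (21 - 3)/((1/2)*(-1) + 13) = 18/(-1/2 + 13) = 18/(25/2) = 18*(2/25) = 36/25 ≈ 1.4400)
30 + 45*O = 30 + 45*(36/25) = 30 + 324/5 = 474/5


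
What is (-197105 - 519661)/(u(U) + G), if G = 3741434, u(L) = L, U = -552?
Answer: -358383/1870441 ≈ -0.19160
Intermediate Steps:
(-197105 - 519661)/(u(U) + G) = (-197105 - 519661)/(-552 + 3741434) = -716766/3740882 = -716766*1/3740882 = -358383/1870441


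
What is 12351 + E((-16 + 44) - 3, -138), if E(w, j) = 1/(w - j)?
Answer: 2013214/163 ≈ 12351.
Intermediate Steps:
12351 + E((-16 + 44) - 3, -138) = 12351 + 1/(((-16 + 44) - 3) - 1*(-138)) = 12351 + 1/((28 - 3) + 138) = 12351 + 1/(25 + 138) = 12351 + 1/163 = 2013214/163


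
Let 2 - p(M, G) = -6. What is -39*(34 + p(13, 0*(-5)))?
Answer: -1638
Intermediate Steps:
p(M, G) = 8 (p(M, G) = 2 - 1*(-6) = 2 + 6 = 8)
-39*(34 + p(13, 0*(-5))) = -39*(34 + 8) = -39*42 = -1638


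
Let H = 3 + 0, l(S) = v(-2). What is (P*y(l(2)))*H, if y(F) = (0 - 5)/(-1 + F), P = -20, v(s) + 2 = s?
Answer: -60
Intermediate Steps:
v(s) = -2 + s
l(S) = -4 (l(S) = -2 - 2 = -4)
H = 3
y(F) = -5/(-1 + F)
(P*y(l(2)))*H = -(-100)/(-1 - 4)*3 = -(-100)/(-5)*3 = -(-100)*(-1)/5*3 = -20*1*3 = -20*3 = -60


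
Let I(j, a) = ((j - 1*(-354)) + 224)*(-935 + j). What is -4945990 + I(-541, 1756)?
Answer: -5000602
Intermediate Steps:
I(j, a) = (-935 + j)*(578 + j) (I(j, a) = ((j + 354) + 224)*(-935 + j) = ((354 + j) + 224)*(-935 + j) = (578 + j)*(-935 + j) = (-935 + j)*(578 + j))
-4945990 + I(-541, 1756) = -4945990 + (-540430 + (-541)**2 - 357*(-541)) = -4945990 + (-540430 + 292681 + 193137) = -4945990 - 54612 = -5000602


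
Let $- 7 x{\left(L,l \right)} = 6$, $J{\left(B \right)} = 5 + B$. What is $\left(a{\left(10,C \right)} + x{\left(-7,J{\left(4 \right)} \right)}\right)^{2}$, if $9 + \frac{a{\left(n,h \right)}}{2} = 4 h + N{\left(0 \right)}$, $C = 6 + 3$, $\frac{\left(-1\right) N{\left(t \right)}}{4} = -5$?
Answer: $\frac{425104}{49} \approx 8675.6$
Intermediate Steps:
$N{\left(t \right)} = 20$ ($N{\left(t \right)} = \left(-4\right) \left(-5\right) = 20$)
$C = 9$
$x{\left(L,l \right)} = - \frac{6}{7}$ ($x{\left(L,l \right)} = \left(- \frac{1}{7}\right) 6 = - \frac{6}{7}$)
$a{\left(n,h \right)} = 22 + 8 h$ ($a{\left(n,h \right)} = -18 + 2 \left(4 h + 20\right) = -18 + 2 \left(20 + 4 h\right) = -18 + \left(40 + 8 h\right) = 22 + 8 h$)
$\left(a{\left(10,C \right)} + x{\left(-7,J{\left(4 \right)} \right)}\right)^{2} = \left(\left(22 + 8 \cdot 9\right) - \frac{6}{7}\right)^{2} = \left(\left(22 + 72\right) - \frac{6}{7}\right)^{2} = \left(94 - \frac{6}{7}\right)^{2} = \left(\frac{652}{7}\right)^{2} = \frac{425104}{49}$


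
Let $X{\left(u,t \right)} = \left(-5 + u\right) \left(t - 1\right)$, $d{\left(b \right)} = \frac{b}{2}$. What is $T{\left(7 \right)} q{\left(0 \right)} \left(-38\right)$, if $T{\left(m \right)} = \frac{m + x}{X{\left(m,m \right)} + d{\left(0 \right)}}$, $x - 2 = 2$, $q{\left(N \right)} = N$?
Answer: $0$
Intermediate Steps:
$d{\left(b \right)} = \frac{b}{2}$ ($d{\left(b \right)} = b \frac{1}{2} = \frac{b}{2}$)
$X{\left(u,t \right)} = \left(-1 + t\right) \left(-5 + u\right)$ ($X{\left(u,t \right)} = \left(-5 + u\right) \left(-1 + t\right) = \left(-1 + t\right) \left(-5 + u\right)$)
$x = 4$ ($x = 2 + 2 = 4$)
$T{\left(m \right)} = \frac{4 + m}{5 + m^{2} - 6 m}$ ($T{\left(m \right)} = \frac{m + 4}{\left(5 - m - 5 m + m m\right) + \frac{1}{2} \cdot 0} = \frac{4 + m}{\left(5 - m - 5 m + m^{2}\right) + 0} = \frac{4 + m}{\left(5 + m^{2} - 6 m\right) + 0} = \frac{4 + m}{5 + m^{2} - 6 m}$)
$T{\left(7 \right)} q{\left(0 \right)} \left(-38\right) = \frac{4 + 7}{5 + 7^{2} - 42} \cdot 0 \left(-38\right) = \frac{1}{5 + 49 - 42} \cdot 11 \cdot 0 \left(-38\right) = \frac{1}{12} \cdot 11 \cdot 0 \left(-38\right) = \frac{11}{12} \cdot 0 \left(-38\right) = 0 \left(-38\right) = 0$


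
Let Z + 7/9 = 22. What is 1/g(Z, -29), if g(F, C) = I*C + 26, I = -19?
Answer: 1/577 ≈ 0.0017331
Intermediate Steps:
Z = 191/9 (Z = -7/9 + 22 = 191/9 ≈ 21.222)
g(F, C) = 26 - 19*C (g(F, C) = -19*C + 26 = 26 - 19*C)
1/g(Z, -29) = 1/(26 - 19*(-29)) = 1/(26 + 551) = 1/577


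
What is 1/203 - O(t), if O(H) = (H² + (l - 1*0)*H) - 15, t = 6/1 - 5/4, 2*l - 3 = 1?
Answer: -55403/3248 ≈ -17.058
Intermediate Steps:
l = 2 (l = 3/2 + (½)*1 = 3/2 + ½ = 2)
t = 19/4 (t = 6*1 - 5*¼ = 6 - 5/4 = 19/4 ≈ 4.7500)
O(H) = -15 + H² + 2*H (O(H) = (H² + (2 - 1*0)*H) - 15 = (H² + (2 + 0)*H) - 15 = (H² + 2*H) - 15 = -15 + H² + 2*H)
1/203 - O(t) = 1/203 - (-15 + (19/4)² + 2*(19/4)) = 1/203 - (-15 + 361/16 + 19/2) = 1/203 - 1*273/16 = 1/203 - 273/16 = -55403/3248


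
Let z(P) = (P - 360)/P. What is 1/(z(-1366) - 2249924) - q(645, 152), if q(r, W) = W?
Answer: -233577979491/1536697229 ≈ -152.00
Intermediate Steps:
z(P) = (-360 + P)/P
1/(z(-1366) - 2249924) - q(645, 152) = 1/((-360 - 1366)/(-1366) - 2249924) - 1*152 = 1/(-1/1366*(-1726) - 2249924) - 152 = 1/(863/683 - 2249924) - 152 = 1/(-1536697229/683) - 152 = -683/1536697229 - 152 = -233577979491/1536697229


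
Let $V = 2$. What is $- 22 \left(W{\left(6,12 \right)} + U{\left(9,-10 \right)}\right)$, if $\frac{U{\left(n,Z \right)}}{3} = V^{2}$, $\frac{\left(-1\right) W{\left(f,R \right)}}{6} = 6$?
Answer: $528$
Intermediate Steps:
$W{\left(f,R \right)} = -36$ ($W{\left(f,R \right)} = \left(-6\right) 6 = -36$)
$U{\left(n,Z \right)} = 12$ ($U{\left(n,Z \right)} = 3 \cdot 2^{2} = 3 \cdot 4 = 12$)
$- 22 \left(W{\left(6,12 \right)} + U{\left(9,-10 \right)}\right) = - 22 \left(-36 + 12\right) = \left(-22\right) \left(-24\right) = 528$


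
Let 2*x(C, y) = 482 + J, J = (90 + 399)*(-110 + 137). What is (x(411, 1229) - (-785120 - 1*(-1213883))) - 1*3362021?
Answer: -7567883/2 ≈ -3.7839e+6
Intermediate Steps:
J = 13203 (J = 489*27 = 13203)
x(C, y) = 13685/2 (x(C, y) = (482 + 13203)/2 = (½)*13685 = 13685/2)
(x(411, 1229) - (-785120 - 1*(-1213883))) - 1*3362021 = (13685/2 - (-785120 - 1*(-1213883))) - 1*3362021 = (13685/2 - (-785120 + 1213883)) - 3362021 = (13685/2 - 1*428763) - 3362021 = (13685/2 - 428763) - 3362021 = -843841/2 - 3362021 = -7567883/2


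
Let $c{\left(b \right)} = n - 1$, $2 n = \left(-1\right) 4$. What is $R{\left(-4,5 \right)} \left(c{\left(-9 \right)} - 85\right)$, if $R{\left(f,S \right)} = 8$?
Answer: $-704$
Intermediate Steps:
$n = -2$ ($n = \frac{\left(-1\right) 4}{2} = \frac{1}{2} \left(-4\right) = -2$)
$c{\left(b \right)} = -3$ ($c{\left(b \right)} = -2 - 1 = -3$)
$R{\left(-4,5 \right)} \left(c{\left(-9 \right)} - 85\right) = 8 \left(-3 - 85\right) = 8 \left(-88\right) = -704$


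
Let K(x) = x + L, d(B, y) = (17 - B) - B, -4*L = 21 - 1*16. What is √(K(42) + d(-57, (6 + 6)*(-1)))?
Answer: √687/2 ≈ 13.105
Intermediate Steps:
L = -5/4 (L = -(21 - 1*16)/4 = -(21 - 16)/4 = -¼*5 = -5/4 ≈ -1.2500)
d(B, y) = 17 - 2*B
K(x) = -5/4 + x (K(x) = x - 5/4 = -5/4 + x)
√(K(42) + d(-57, (6 + 6)*(-1))) = √((-5/4 + 42) + (17 - 2*(-57))) = √(163/4 + (17 + 114)) = √(163/4 + 131) = √(687/4) = √687/2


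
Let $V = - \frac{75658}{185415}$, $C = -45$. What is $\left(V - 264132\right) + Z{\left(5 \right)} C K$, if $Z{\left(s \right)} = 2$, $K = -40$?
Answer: $- \frac{48306616438}{185415} \approx -2.6053 \cdot 10^{5}$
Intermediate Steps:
$V = - \frac{75658}{185415}$ ($V = \left(-75658\right) \frac{1}{185415} = - \frac{75658}{185415} \approx -0.40805$)
$\left(V - 264132\right) + Z{\left(5 \right)} C K = \left(- \frac{75658}{185415} - 264132\right) + 2 \left(-45\right) \left(-40\right) = - \frac{48974110438}{185415} - -3600 = - \frac{48974110438}{185415} + 3600 = - \frac{48306616438}{185415}$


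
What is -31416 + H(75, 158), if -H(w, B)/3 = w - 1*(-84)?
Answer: -31893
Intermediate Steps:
H(w, B) = -252 - 3*w (H(w, B) = -3*(w - 1*(-84)) = -3*(w + 84) = -3*(84 + w) = -252 - 3*w)
-31416 + H(75, 158) = -31416 + (-252 - 3*75) = -31416 + (-252 - 225) = -31416 - 477 = -31893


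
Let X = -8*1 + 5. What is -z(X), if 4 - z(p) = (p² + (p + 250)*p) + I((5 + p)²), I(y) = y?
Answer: -732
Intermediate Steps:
X = -3 (X = -8 + 5 = -3)
z(p) = 4 - p² - (5 + p)² - p*(250 + p) (z(p) = 4 - ((p² + (p + 250)*p) + (5 + p)²) = 4 - ((p² + (250 + p)*p) + (5 + p)²) = 4 - ((p² + p*(250 + p)) + (5 + p)²) = 4 - (p² + (5 + p)² + p*(250 + p)) = 4 + (-p² - (5 + p)² - p*(250 + p)) = 4 - p² - (5 + p)² - p*(250 + p))
-z(X) = -(-21 - 260*(-3) - 3*(-3)²) = -(-21 + 780 - 3*9) = -(-21 + 780 - 27) = -1*732 = -732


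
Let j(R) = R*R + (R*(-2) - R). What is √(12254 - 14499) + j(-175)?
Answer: 31150 + I*√2245 ≈ 31150.0 + 47.381*I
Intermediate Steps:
j(R) = R² - 3*R (j(R) = R² + (-2*R - R) = R² - 3*R)
√(12254 - 14499) + j(-175) = √(12254 - 14499) - 175*(-3 - 175) = √(-2245) - 175*(-178) = I*√2245 + 31150 = 31150 + I*√2245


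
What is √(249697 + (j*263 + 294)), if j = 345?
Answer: √340726 ≈ 583.72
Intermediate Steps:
√(249697 + (j*263 + 294)) = √(249697 + (345*263 + 294)) = √(249697 + (90735 + 294)) = √(249697 + 91029) = √340726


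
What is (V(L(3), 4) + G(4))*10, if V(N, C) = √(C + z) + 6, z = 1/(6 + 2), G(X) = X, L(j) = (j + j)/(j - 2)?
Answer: 100 + 5*√66/2 ≈ 120.31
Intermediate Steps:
L(j) = 2*j/(-2 + j) (L(j) = (2*j)/(-2 + j) = 2*j/(-2 + j))
z = ⅛ (z = 1/8 = ⅛ ≈ 0.12500)
V(N, C) = 6 + √(⅛ + C) (V(N, C) = √(C + ⅛) + 6 = √(⅛ + C) + 6 = 6 + √(⅛ + C))
(V(L(3), 4) + G(4))*10 = ((6 + √(2 + 16*4)/4) + 4)*10 = ((6 + √(2 + 64)/4) + 4)*10 = ((6 + √66/4) + 4)*10 = (10 + √66/4)*10 = 100 + 5*√66/2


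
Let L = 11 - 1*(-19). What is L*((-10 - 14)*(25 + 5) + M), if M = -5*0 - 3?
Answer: -21690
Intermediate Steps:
L = 30 (L = 11 + 19 = 30)
M = -3 (M = 0 - 3 = -3)
L*((-10 - 14)*(25 + 5) + M) = 30*((-10 - 14)*(25 + 5) - 3) = 30*(-24*30 - 3) = 30*(-720 - 3) = 30*(-723) = -21690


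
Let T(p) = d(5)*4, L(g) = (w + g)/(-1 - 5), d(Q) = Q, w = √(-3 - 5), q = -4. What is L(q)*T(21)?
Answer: 40/3 - 20*I*√2/3 ≈ 13.333 - 9.4281*I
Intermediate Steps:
w = 2*I*√2 (w = √(-8) = 2*I*√2 ≈ 2.8284*I)
L(g) = -g/6 - I*√2/3 (L(g) = (2*I*√2 + g)/(-1 - 5) = (g + 2*I*√2)/(-6) = (g + 2*I*√2)*(-⅙) = -g/6 - I*√2/3)
T(p) = 20 (T(p) = 5*4 = 20)
L(q)*T(21) = (-⅙*(-4) - I*√2/3)*20 = (⅔ - I*√2/3)*20 = 40/3 - 20*I*√2/3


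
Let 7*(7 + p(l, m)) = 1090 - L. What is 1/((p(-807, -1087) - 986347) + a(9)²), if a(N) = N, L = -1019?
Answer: -7/6901802 ≈ -1.0142e-6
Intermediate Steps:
p(l, m) = 2060/7 (p(l, m) = -7 + (1090 - 1*(-1019))/7 = -7 + (1090 + 1019)/7 = -7 + (⅐)*2109 = -7 + 2109/7 = 2060/7)
1/((p(-807, -1087) - 986347) + a(9)²) = 1/((2060/7 - 986347) + 9²) = 1/(-6902369/7 + 81) = 1/(-6901802/7) = -7/6901802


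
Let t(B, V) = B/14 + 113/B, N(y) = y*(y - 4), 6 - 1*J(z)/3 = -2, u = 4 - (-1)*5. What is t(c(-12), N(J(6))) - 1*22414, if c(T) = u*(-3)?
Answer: -8474803/378 ≈ -22420.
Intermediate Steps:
u = 9 (u = 4 - 1*(-5) = 4 + 5 = 9)
J(z) = 24 (J(z) = 18 - 3*(-2) = 18 + 6 = 24)
c(T) = -27 (c(T) = 9*(-3) = -27)
N(y) = y*(-4 + y)
t(B, V) = 113/B + B/14 (t(B, V) = B*(1/14) + 113/B = B/14 + 113/B = 113/B + B/14)
t(c(-12), N(J(6))) - 1*22414 = (113/(-27) + (1/14)*(-27)) - 1*22414 = (113*(-1/27) - 27/14) - 22414 = (-113/27 - 27/14) - 22414 = -2311/378 - 22414 = -8474803/378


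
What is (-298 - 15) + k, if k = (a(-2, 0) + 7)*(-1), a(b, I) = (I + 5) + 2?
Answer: -327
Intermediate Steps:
a(b, I) = 7 + I (a(b, I) = (5 + I) + 2 = 7 + I)
k = -14 (k = ((7 + 0) + 7)*(-1) = (7 + 7)*(-1) = 14*(-1) = -14)
(-298 - 15) + k = (-298 - 15) - 14 = -313 - 14 = -327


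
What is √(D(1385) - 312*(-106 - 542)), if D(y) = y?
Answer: √203561 ≈ 451.18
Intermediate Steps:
√(D(1385) - 312*(-106 - 542)) = √(1385 - 312*(-106 - 542)) = √(1385 - 312*(-648)) = √(1385 + 202176) = √203561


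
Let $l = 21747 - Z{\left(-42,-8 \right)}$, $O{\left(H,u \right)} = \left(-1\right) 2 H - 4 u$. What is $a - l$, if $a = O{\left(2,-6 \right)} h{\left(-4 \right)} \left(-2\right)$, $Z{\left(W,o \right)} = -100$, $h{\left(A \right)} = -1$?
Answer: $-21807$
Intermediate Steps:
$O{\left(H,u \right)} = - 4 u - 2 H$ ($O{\left(H,u \right)} = - 2 H - 4 u = - 4 u - 2 H$)
$a = 40$ ($a = \left(\left(-4\right) \left(-6\right) - 4\right) \left(-1\right) \left(-2\right) = \left(24 - 4\right) \left(-1\right) \left(-2\right) = 20 \left(-1\right) \left(-2\right) = \left(-20\right) \left(-2\right) = 40$)
$l = 21847$ ($l = 21747 - -100 = 21747 + 100 = 21847$)
$a - l = 40 - 21847 = -21807$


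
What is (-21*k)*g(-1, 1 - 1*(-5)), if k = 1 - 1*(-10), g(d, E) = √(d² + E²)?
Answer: -231*√37 ≈ -1405.1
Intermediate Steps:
g(d, E) = √(E² + d²)
k = 11 (k = 1 + 10 = 11)
(-21*k)*g(-1, 1 - 1*(-5)) = (-21*11)*√((1 - 1*(-5))² + (-1)²) = -231*√((1 + 5)² + 1) = -231*√(6² + 1) = -231*√(36 + 1) = -231*√37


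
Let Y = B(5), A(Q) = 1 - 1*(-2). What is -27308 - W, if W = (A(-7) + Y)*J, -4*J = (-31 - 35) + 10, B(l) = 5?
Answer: -27420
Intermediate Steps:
A(Q) = 3 (A(Q) = 1 + 2 = 3)
Y = 5
J = 14 (J = -((-31 - 35) + 10)/4 = -(-66 + 10)/4 = -¼*(-56) = 14)
W = 112 (W = (3 + 5)*14 = 8*14 = 112)
-27308 - W = -27308 - 1*112 = -27308 - 112 = -27420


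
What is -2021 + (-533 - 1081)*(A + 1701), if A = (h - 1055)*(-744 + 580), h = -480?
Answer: -409055795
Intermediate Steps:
A = 251740 (A = (-480 - 1055)*(-744 + 580) = -1535*(-164) = 251740)
-2021 + (-533 - 1081)*(A + 1701) = -2021 + (-533 - 1081)*(251740 + 1701) = -2021 - 1614*253441 = -2021 - 409053774 = -409055795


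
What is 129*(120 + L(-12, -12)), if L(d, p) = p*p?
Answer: 34056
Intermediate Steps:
L(d, p) = p**2
129*(120 + L(-12, -12)) = 129*(120 + (-12)**2) = 129*(120 + 144) = 129*264 = 34056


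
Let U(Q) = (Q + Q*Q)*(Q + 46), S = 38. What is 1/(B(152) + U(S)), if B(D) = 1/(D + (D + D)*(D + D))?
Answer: 92568/11523605185 ≈ 8.0329e-6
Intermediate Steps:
U(Q) = (46 + Q)*(Q + Q²) (U(Q) = (Q + Q²)*(46 + Q) = (46 + Q)*(Q + Q²))
B(D) = 1/(D + 4*D²) (B(D) = 1/(D + (2*D)*(2*D)) = 1/(D + 4*D²))
1/(B(152) + U(S)) = 1/(1/(152*(1 + 4*152)) + 38*(46 + 38² + 47*38)) = 1/(1/(152*(1 + 608)) + 38*(46 + 1444 + 1786)) = 1/((1/152)/609 + 38*3276) = 1/((1/152)*(1/609) + 124488) = 1/(1/92568 + 124488) = 1/(11523605185/92568) = 92568/11523605185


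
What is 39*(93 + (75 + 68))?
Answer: 9204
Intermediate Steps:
39*(93 + (75 + 68)) = 39*(93 + 143) = 39*236 = 9204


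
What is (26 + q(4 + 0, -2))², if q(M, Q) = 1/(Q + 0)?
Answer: 2601/4 ≈ 650.25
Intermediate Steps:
q(M, Q) = 1/Q
(26 + q(4 + 0, -2))² = (26 + 1/(-2))² = (26 - ½)² = (51/2)² = 2601/4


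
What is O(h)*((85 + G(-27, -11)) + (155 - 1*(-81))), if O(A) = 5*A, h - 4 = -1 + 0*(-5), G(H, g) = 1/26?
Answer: 125205/26 ≈ 4815.6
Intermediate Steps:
G(H, g) = 1/26
h = 3 (h = 4 + (-1 + 0*(-5)) = 4 + (-1 + 0) = 4 - 1 = 3)
O(h)*((85 + G(-27, -11)) + (155 - 1*(-81))) = (5*3)*((85 + 1/26) + (155 - 1*(-81))) = 15*(2211/26 + (155 + 81)) = 15*(2211/26 + 236) = 15*(8347/26) = 125205/26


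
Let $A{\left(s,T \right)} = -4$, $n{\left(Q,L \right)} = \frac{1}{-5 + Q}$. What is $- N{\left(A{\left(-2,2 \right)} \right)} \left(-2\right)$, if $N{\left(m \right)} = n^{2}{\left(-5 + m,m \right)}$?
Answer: $\frac{1}{98} \approx 0.010204$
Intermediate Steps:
$N{\left(m \right)} = \frac{1}{\left(-10 + m\right)^{2}}$ ($N{\left(m \right)} = \left(\frac{1}{-5 + \left(-5 + m\right)}\right)^{2} = \left(\frac{1}{-10 + m}\right)^{2} = \frac{1}{\left(-10 + m\right)^{2}}$)
$- N{\left(A{\left(-2,2 \right)} \right)} \left(-2\right) = - \frac{1}{\left(-10 - 4\right)^{2}} \left(-2\right) = - \frac{1}{196} \left(-2\right) = \left(-1\right) \frac{1}{196} \left(-2\right) = \left(- \frac{1}{196}\right) \left(-2\right) = \frac{1}{98}$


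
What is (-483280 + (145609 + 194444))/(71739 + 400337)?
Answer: -143227/472076 ≈ -0.30340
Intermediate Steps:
(-483280 + (145609 + 194444))/(71739 + 400337) = (-483280 + 340053)/472076 = -143227*1/472076 = -143227/472076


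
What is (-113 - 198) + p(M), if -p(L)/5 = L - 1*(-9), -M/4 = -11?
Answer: -576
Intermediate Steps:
M = 44 (M = -4*(-11) = 44)
p(L) = -45 - 5*L (p(L) = -5*(L - 1*(-9)) = -5*(L + 9) = -5*(9 + L) = -45 - 5*L)
(-113 - 198) + p(M) = (-113 - 198) + (-45 - 5*44) = -311 + (-45 - 220) = -311 - 265 = -576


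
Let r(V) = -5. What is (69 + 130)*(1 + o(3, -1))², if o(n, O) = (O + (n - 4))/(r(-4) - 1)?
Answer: 3184/9 ≈ 353.78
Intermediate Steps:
o(n, O) = ⅔ - O/6 - n/6 (o(n, O) = (O + (n - 4))/(-5 - 1) = (O + (-4 + n))/(-6) = (-4 + O + n)*(-⅙) = ⅔ - O/6 - n/6)
(69 + 130)*(1 + o(3, -1))² = (69 + 130)*(1 + (⅔ - ⅙*(-1) - ⅙*3))² = 199*(1 + (⅔ + ⅙ - ½))² = 199*(1 + ⅓)² = 199*(4/3)² = 199*(16/9) = 3184/9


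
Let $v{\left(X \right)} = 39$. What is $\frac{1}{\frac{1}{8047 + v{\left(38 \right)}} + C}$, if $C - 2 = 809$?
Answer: $\frac{8086}{6557747} \approx 0.001233$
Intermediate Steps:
$C = 811$ ($C = 2 + 809 = 811$)
$\frac{1}{\frac{1}{8047 + v{\left(38 \right)}} + C} = \frac{1}{\frac{1}{8047 + 39} + 811} = \frac{1}{\frac{1}{8086} + 811} = \frac{1}{\frac{6557747}{8086}} = \frac{8086}{6557747}$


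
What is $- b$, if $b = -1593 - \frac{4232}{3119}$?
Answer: $\frac{4972799}{3119} \approx 1594.4$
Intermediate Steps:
$b = - \frac{4972799}{3119}$ ($b = -1593 - 4232 \cdot \frac{1}{3119} = -1593 - \frac{4232}{3119} = - \frac{4972799}{3119} \approx -1594.4$)
$- b = \left(-1\right) \left(- \frac{4972799}{3119}\right) = \frac{4972799}{3119}$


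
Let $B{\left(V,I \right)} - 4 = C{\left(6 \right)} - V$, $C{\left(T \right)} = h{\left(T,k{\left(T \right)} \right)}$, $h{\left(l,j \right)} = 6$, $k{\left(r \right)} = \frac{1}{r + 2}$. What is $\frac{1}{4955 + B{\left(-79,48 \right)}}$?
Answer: $\frac{1}{5044} \approx 0.00019826$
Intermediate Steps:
$k{\left(r \right)} = \frac{1}{2 + r}$
$C{\left(T \right)} = 6$
$B{\left(V,I \right)} = 10 - V$ ($B{\left(V,I \right)} = 4 - \left(-6 + V\right) = 10 - V$)
$\frac{1}{4955 + B{\left(-79,48 \right)}} = \frac{1}{4955 + \left(10 - -79\right)} = \frac{1}{4955 + \left(10 + 79\right)} = \frac{1}{4955 + 89} = \frac{1}{5044}$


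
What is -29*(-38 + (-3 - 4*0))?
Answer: 1189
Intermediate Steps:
-29*(-38 + (-3 - 4*0)) = -29*(-38 + (-3 + 0)) = -29*(-38 - 3) = -29*(-41) = 1189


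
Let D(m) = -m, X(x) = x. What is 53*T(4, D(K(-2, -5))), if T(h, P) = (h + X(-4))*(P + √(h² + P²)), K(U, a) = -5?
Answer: 0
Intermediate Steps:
T(h, P) = (-4 + h)*(P + √(P² + h²)) (T(h, P) = (h - 4)*(P + √(h² + P²)) = (-4 + h)*(P + √(P² + h²)))
53*T(4, D(K(-2, -5))) = 53*(-(-4)*(-5) - 4*√((-1*(-5))² + 4²) - 1*(-5)*4 + 4*√((-1*(-5))² + 4²)) = 53*(-4*5 - 4*√(5² + 16) + 5*4 + 4*√(5² + 16)) = 53*(-20 - 4*√(25 + 16) + 20 + 4*√(25 + 16)) = 53*(-20 - 4*√41 + 20 + 4*√41) = 53*0 = 0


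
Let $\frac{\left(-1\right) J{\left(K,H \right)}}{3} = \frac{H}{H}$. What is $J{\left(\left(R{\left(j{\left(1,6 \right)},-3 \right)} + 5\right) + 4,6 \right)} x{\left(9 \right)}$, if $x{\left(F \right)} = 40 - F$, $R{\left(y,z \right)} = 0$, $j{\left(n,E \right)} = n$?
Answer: $-93$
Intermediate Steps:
$J{\left(K,H \right)} = -3$ ($J{\left(K,H \right)} = - 3 \frac{H}{H} = \left(-3\right) 1 = -3$)
$J{\left(\left(R{\left(j{\left(1,6 \right)},-3 \right)} + 5\right) + 4,6 \right)} x{\left(9 \right)} = - 3 \left(40 - 9\right) = \left(-3\right) 31 = -93$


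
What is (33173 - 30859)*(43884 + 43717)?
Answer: 202708714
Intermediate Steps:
(33173 - 30859)*(43884 + 43717) = 2314*87601 = 202708714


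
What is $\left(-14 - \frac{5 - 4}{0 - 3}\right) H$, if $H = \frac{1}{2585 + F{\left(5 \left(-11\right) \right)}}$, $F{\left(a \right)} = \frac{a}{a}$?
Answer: $- \frac{41}{7758} \approx -0.0052849$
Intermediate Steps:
$F{\left(a \right)} = 1$
$H = \frac{1}{2586}$ ($H = \frac{1}{2585 + 1} = \frac{1}{2586} \approx 0.0003867$)
$\left(-14 - \frac{5 - 4}{0 - 3}\right) H = \left(-14 - \frac{5 - 4}{0 - 3}\right) \frac{1}{2586} = \left(-14 - 1 \frac{1}{-3}\right) \frac{1}{2586} = \left(-14 - 1 \left(- \frac{1}{3}\right)\right) \frac{1}{2586} = \left(-14 - - \frac{1}{3}\right) \frac{1}{2586} = \left(-14 + \frac{1}{3}\right) \frac{1}{2586} = \left(- \frac{41}{3}\right) \frac{1}{2586} = - \frac{41}{7758}$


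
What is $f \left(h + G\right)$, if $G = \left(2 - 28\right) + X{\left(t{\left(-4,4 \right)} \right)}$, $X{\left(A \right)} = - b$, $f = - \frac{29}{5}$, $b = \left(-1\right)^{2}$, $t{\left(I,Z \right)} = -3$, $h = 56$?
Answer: $- \frac{841}{5} \approx -168.2$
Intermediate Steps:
$b = 1$
$f = - \frac{29}{5}$ ($f = \left(-29\right) \frac{1}{5} = - \frac{29}{5} \approx -5.8$)
$X{\left(A \right)} = -1$ ($X{\left(A \right)} = \left(-1\right) 1 = -1$)
$G = -27$ ($G = \left(2 - 28\right) - 1 = -26 - 1 = -27$)
$f \left(h + G\right) = - \frac{29 \left(56 - 27\right)}{5} = \left(- \frac{29}{5}\right) 29 = - \frac{841}{5}$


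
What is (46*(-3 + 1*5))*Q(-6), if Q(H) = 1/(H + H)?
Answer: -23/3 ≈ -7.6667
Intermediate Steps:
Q(H) = 1/(2*H)
(46*(-3 + 1*5))*Q(-6) = (46*(-3 + 1*5))*((½)/(-6)) = (46*(-3 + 5))*((½)*(-⅙)) = (46*2)*(-1/12) = 92*(-1/12) = -23/3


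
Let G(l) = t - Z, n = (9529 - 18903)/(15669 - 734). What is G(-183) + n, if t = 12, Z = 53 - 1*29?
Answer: -188594/14935 ≈ -12.628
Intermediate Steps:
Z = 24 (Z = 53 - 29 = 24)
n = -9374/14935 ≈ -0.62765
G(l) = -12 (G(l) = 12 - 1*24 = 12 - 24 = -12)
G(-183) + n = -12 - 9374/14935 = -188594/14935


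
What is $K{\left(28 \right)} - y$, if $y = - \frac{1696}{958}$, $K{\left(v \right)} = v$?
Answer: $\frac{14260}{479} \approx 29.77$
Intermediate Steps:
$y = - \frac{848}{479}$ ($y = \left(-1696\right) \frac{1}{958} = - \frac{848}{479} \approx -1.7704$)
$K{\left(28 \right)} - y = 28 - - \frac{848}{479} = 28 + \frac{848}{479} = \frac{14260}{479}$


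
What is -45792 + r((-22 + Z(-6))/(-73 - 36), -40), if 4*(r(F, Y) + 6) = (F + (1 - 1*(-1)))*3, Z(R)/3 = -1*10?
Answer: -9983559/218 ≈ -45796.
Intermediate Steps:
Z(R) = -30 (Z(R) = 3*(-1*10) = 3*(-10) = -30)
r(F, Y) = -9/2 + 3*F/4 (r(F, Y) = -6 + ((F + (1 - 1*(-1)))*3)/4 = -6 + ((F + (1 + 1))*3)/4 = -6 + ((F + 2)*3)/4 = -6 + ((2 + F)*3)/4 = -6 + (6 + 3*F)/4 = -6 + (3/2 + 3*F/4) = -9/2 + 3*F/4)
-45792 + r((-22 + Z(-6))/(-73 - 36), -40) = -45792 + (-9/2 + 3*((-22 - 30)/(-73 - 36))/4) = -45792 + (-9/2 + 3*(-52/(-109))/4) = -45792 + (-9/2 + 3*(-52*(-1/109))/4) = -45792 + (-9/2 + (3/4)*(52/109)) = -45792 + (-9/2 + 39/109) = -45792 - 903/218 = -9983559/218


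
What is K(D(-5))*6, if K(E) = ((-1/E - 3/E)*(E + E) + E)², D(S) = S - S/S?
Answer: 1176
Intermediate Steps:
D(S) = -1 + S (D(S) = S - 1*1 = S - 1 = -1 + S)
K(E) = (-8 + E)² (K(E) = ((-4/E)*(2*E) + E)² = (-8 + E)²)
K(D(-5))*6 = (-8 + (-1 - 5))²*6 = (-8 - 6)²*6 = (-14)²*6 = 196*6 = 1176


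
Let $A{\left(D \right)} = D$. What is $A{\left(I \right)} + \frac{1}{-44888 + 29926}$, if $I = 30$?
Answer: $\frac{448859}{14962} \approx 30.0$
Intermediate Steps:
$A{\left(I \right)} + \frac{1}{-44888 + 29926} = 30 + \frac{1}{-44888 + 29926} = 30 + \frac{1}{-14962} = 30 - \frac{1}{14962} = \frac{448859}{14962}$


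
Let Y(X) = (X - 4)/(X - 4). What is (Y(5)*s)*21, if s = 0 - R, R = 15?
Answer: -315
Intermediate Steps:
Y(X) = 1 (Y(X) = (-4 + X)/(-4 + X) = 1)
s = -15 (s = 0 - 1*15 = 0 - 15 = -15)
(Y(5)*s)*21 = (1*(-15))*21 = -15*21 = -315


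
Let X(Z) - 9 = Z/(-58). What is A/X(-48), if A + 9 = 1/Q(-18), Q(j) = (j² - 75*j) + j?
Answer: -432187/471960 ≈ -0.91573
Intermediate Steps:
Q(j) = j² - 74*j
X(Z) = 9 - Z/58 (X(Z) = 9 + Z/(-58) = 9 + Z*(-1/58) = 9 - Z/58)
A = -14903/1656 (A = -9 + 1/(-18*(-74 - 18)) = -9 + 1/(-18*(-92)) = -9 + 1/1656 = -14903/1656 ≈ -8.9994)
A/X(-48) = -14903/(1656*(9 - 1/58*(-48))) = -14903/(1656*(9 + 24/29)) = -14903/(1656*285/29) = -14903/1656*29/285 = -432187/471960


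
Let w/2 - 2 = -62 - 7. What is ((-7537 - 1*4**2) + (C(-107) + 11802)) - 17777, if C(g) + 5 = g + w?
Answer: -13774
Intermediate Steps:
w = -134 (w = 4 + 2*(-62 - 7) = 4 + 2*(-69) = 4 - 138 = -134)
C(g) = -139 + g (C(g) = -5 + (g - 134) = -5 + (-134 + g) = -139 + g)
((-7537 - 1*4**2) + (C(-107) + 11802)) - 17777 = ((-7537 - 1*4**2) + ((-139 - 107) + 11802)) - 17777 = ((-7537 - 1*16) + (-246 + 11802)) - 17777 = ((-7537 - 16) + 11556) - 17777 = (-7553 + 11556) - 17777 = 4003 - 17777 = -13774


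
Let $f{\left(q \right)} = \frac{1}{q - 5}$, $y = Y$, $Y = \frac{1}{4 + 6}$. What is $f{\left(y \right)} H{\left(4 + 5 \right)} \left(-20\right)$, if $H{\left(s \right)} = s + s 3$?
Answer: $\frac{7200}{49} \approx 146.94$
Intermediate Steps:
$Y = \frac{1}{10} \approx 0.1$
$y = \frac{1}{10} \approx 0.1$
$H{\left(s \right)} = 4 s$ ($H{\left(s \right)} = s + 3 s = 4 s$)
$f{\left(q \right)} = \frac{1}{-5 + q}$
$f{\left(y \right)} H{\left(4 + 5 \right)} \left(-20\right) = \frac{4 \left(4 + 5\right)}{-5 + \frac{1}{10}} \left(-20\right) = \frac{4 \cdot 9}{- \frac{49}{10}} \left(-20\right) = \left(- \frac{10}{49}\right) 36 \left(-20\right) = \left(- \frac{360}{49}\right) \left(-20\right) = \frac{7200}{49}$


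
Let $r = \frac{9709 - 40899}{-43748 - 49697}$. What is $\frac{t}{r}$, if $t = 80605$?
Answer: $\frac{1506426845}{6238} \approx 2.4149 \cdot 10^{5}$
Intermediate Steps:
$r = \frac{6238}{18689}$ ($r = - \frac{31190}{-93445} = \left(-31190\right) \left(- \frac{1}{93445}\right) = \frac{6238}{18689} \approx 0.33378$)
$\frac{t}{r} = \frac{80605}{\frac{6238}{18689}} = 80605 \cdot \frac{18689}{6238} = \frac{1506426845}{6238}$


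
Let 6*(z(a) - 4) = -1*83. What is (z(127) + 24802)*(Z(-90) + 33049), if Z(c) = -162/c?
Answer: 12291014131/15 ≈ 8.1940e+8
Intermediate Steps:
z(a) = -59/6 (z(a) = 4 + (-1*83)/6 = 4 + (⅙)*(-83) = 4 - 83/6 = -59/6)
(z(127) + 24802)*(Z(-90) + 33049) = (-59/6 + 24802)*(-162/(-90) + 33049) = 148753*(-162*(-1/90) + 33049)/6 = 148753*(9/5 + 33049)/6 = (148753/6)*(165254/5) = 12291014131/15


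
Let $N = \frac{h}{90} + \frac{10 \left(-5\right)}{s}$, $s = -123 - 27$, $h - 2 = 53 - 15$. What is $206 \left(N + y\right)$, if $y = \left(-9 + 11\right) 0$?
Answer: $\frac{1442}{9} \approx 160.22$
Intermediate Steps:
$y = 0$ ($y = 2 \cdot 0 = 0$)
$h = 40$ ($h = 2 + \left(53 - 15\right) = 2 + 38 = 40$)
$s = -150$
$N = \frac{7}{9}$ ($N = \frac{40}{90} + \frac{10 \left(-5\right)}{-150} = 40 \cdot \frac{1}{90} - - \frac{1}{3} = \frac{4}{9} + \frac{1}{3} = \frac{7}{9} \approx 0.77778$)
$206 \left(N + y\right) = 206 \left(\frac{7}{9} + 0\right) = 206 \cdot \frac{7}{9} = \frac{1442}{9}$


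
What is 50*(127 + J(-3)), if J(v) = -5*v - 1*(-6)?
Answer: 7400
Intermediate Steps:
J(v) = 6 - 5*v (J(v) = -5*v + 6 = 6 - 5*v)
50*(127 + J(-3)) = 50*(127 + (6 - 5*(-3))) = 50*(127 + (6 + 15)) = 50*(127 + 21) = 50*148 = 7400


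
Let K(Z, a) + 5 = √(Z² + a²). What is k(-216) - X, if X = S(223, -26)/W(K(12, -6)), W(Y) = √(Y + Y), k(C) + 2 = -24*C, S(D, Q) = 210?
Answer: 5182 - 105*√2/√(-5 + 6*√5) ≈ 5130.8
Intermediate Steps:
k(C) = -2 - 24*C
K(Z, a) = -5 + √(Z² + a²)
W(Y) = √2*√Y (W(Y) = √(2*Y) = √2*√Y)
X = 105*√2/√(-5 + 6*√5) (X = 210/((√2*√(-5 + √(12² + (-6)²)))) = 210/((√2*√(-5 + √(144 + 36)))) = 210/((√2*√(-5 + √180))) = 210/((√2*√(-5 + 6*√5))) = 210*(√2/(2*√(-5 + 6*√5))) = 105*√2/√(-5 + 6*√5) ≈ 51.185)
k(-216) - X = (-2 - 24*(-216)) - 105*√2/√(-5 + 6*√5) = (-2 + 5184) - 105*√2/√(-5 + 6*√5) = 5182 - 105*√2/√(-5 + 6*√5)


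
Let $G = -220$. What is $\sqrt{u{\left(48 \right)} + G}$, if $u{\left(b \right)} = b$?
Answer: $2 i \sqrt{43} \approx 13.115 i$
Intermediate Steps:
$\sqrt{u{\left(48 \right)} + G} = \sqrt{48 - 220} = \sqrt{-172} = 2 i \sqrt{43}$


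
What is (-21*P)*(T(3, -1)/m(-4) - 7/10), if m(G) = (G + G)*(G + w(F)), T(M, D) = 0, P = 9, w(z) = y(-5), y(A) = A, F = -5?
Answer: 1323/10 ≈ 132.30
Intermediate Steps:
w(z) = -5
m(G) = 2*G*(-5 + G) (m(G) = (G + G)*(G - 5) = (2*G)*(-5 + G) = 2*G*(-5 + G))
(-21*P)*(T(3, -1)/m(-4) - 7/10) = (-21*9)*(0/((2*(-4)*(-5 - 4))) - 7/10) = -189*(0/((2*(-4)*(-9))) - 7*⅒) = -189*(0/72 - 7/10) = -189*(0*(1/72) - 7/10) = -189*(0 - 7/10) = -189*(-7/10) = 1323/10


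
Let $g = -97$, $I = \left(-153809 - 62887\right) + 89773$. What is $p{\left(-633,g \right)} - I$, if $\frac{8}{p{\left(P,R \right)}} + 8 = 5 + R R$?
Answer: $\frac{596918873}{4703} \approx 1.2692 \cdot 10^{5}$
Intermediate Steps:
$I = -126923$ ($I = -216696 + 89773 = -126923$)
$p{\left(P,R \right)} = \frac{8}{-3 + R^{2}}$ ($p{\left(P,R \right)} = \frac{8}{-8 + \left(5 + R R\right)} = \frac{8}{-8 + \left(5 + R^{2}\right)} = \frac{8}{-3 + R^{2}}$)
$p{\left(-633,g \right)} - I = \frac{8}{-3 + \left(-97\right)^{2}} - -126923 = \frac{8}{-3 + 9409} + 126923 = \frac{8}{9406} + 126923 = 8 \cdot \frac{1}{9406} + 126923 = \frac{4}{4703} + 126923 = \frac{596918873}{4703}$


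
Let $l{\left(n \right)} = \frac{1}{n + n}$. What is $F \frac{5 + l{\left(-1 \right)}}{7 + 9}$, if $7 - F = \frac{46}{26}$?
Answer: $\frac{153}{104} \approx 1.4712$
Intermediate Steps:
$l{\left(n \right)} = \frac{1}{2 n}$
$F = \frac{68}{13}$ ($F = 7 - \frac{46}{26} = 7 - 46 \cdot \frac{1}{26} = 7 - \frac{23}{13} = \frac{68}{13} \approx 5.2308$)
$F \frac{5 + l{\left(-1 \right)}}{7 + 9} = \frac{68 \frac{5 + \frac{1}{2 \left(-1\right)}}{7 + 9}}{13} = \frac{68 \frac{5 + \frac{1}{2} \left(-1\right)}{16}}{13} = \frac{68 \left(5 - \frac{1}{2}\right) \frac{1}{16}}{13} = \frac{68 \cdot \frac{9}{2} \cdot \frac{1}{16}}{13} = \frac{68}{13} \cdot \frac{9}{32} = \frac{153}{104}$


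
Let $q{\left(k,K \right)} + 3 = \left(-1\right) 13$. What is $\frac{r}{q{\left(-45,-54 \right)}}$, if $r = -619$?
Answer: $\frac{619}{16} \approx 38.688$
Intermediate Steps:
$q{\left(k,K \right)} = -16$ ($q{\left(k,K \right)} = -3 - 13 = -16$)
$\frac{r}{q{\left(-45,-54 \right)}} = - \frac{619}{-16} = \left(-619\right) \left(- \frac{1}{16}\right) = \frac{619}{16}$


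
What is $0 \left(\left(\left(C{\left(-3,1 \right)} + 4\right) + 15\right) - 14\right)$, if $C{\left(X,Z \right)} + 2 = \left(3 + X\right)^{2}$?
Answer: $0$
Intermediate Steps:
$C{\left(X,Z \right)} = -2 + \left(3 + X\right)^{2}$
$0 \left(\left(\left(C{\left(-3,1 \right)} + 4\right) + 15\right) - 14\right) = 0 \left(\left(\left(\left(-2 + \left(3 - 3\right)^{2}\right) + 4\right) + 15\right) - 14\right) = 0 \left(\left(\left(\left(-2 + 0^{2}\right) + 4\right) + 15\right) + \left(-25 + 11\right)\right) = 0 \left(\left(\left(\left(-2 + 0\right) + 4\right) + 15\right) - 14\right) = 0 \left(\left(\left(-2 + 4\right) + 15\right) - 14\right) = 0 \left(\left(2 + 15\right) - 14\right) = 0 \left(17 - 14\right) = 0 \cdot 3 = 0$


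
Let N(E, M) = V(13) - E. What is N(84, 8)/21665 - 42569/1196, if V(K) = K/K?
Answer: -922356653/25911340 ≈ -35.597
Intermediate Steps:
V(K) = 1
N(E, M) = 1 - E
N(84, 8)/21665 - 42569/1196 = (1 - 1*84)/21665 - 42569/1196 = (1 - 84)*(1/21665) - 42569*1/1196 = -83*1/21665 - 42569/1196 = -83/21665 - 42569/1196 = -922356653/25911340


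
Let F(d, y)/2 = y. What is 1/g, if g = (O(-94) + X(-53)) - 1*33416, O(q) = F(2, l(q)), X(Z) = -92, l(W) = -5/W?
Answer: -47/1574871 ≈ -2.9844e-5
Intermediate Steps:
F(d, y) = 2*y
O(q) = -10/q (O(q) = 2*(-5/q) = -10/q)
g = -1574871/47 (g = (-10/(-94) - 92) - 1*33416 = (-10*(-1/94) - 92) - 33416 = (5/47 - 92) - 33416 = -4319/47 - 33416 = -1574871/47 ≈ -33508.)
1/g = 1/(-1574871/47) = -47/1574871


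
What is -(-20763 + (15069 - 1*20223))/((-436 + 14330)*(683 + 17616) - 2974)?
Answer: 489/4797044 ≈ 0.00010194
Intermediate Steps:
-(-20763 + (15069 - 1*20223))/((-436 + 14330)*(683 + 17616) - 2974) = -(-20763 + (15069 - 20223))/(13894*18299 - 2974) = -(-20763 - 5154)/(254246306 - 2974) = -(-25917)/254243332 = -1*(-489/4797044) = 489/4797044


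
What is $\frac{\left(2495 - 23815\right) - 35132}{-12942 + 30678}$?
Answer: $- \frac{14113}{4434} \approx -3.1829$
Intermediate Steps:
$\frac{\left(2495 - 23815\right) - 35132}{-12942 + 30678} = \frac{-21320 - 35132}{17736} = \left(-56452\right) \frac{1}{17736} = - \frac{14113}{4434}$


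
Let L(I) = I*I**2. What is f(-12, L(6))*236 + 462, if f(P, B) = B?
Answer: 51438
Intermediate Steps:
L(I) = I**3
f(-12, L(6))*236 + 462 = 6**3*236 + 462 = 216*236 + 462 = 50976 + 462 = 51438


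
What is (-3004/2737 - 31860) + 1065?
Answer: -84288919/2737 ≈ -30796.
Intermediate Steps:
(-3004/2737 - 31860) + 1065 = -87203824/2737 + 1065 = -84288919/2737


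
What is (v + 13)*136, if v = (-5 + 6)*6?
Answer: 2584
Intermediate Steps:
v = 6 (v = 1*6 = 6)
(v + 13)*136 = (6 + 13)*136 = 19*136 = 2584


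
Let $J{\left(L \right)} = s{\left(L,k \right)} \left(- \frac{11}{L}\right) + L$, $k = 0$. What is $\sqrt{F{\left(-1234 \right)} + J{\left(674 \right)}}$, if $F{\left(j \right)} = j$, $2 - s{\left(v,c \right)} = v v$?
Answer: $\frac{3 \sqrt{86488691}}{337} \approx 82.789$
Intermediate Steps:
$s{\left(v,c \right)} = 2 - v^{2}$ ($s{\left(v,c \right)} = 2 - v v = 2 - v^{2}$)
$J{\left(L \right)} = L - \frac{11 \left(2 - L^{2}\right)}{L}$ ($J{\left(L \right)} = \left(2 - L^{2}\right) \left(- \frac{11}{L}\right) + L = - \frac{11 \left(2 - L^{2}\right)}{L} + L = L - \frac{11 \left(2 - L^{2}\right)}{L}$)
$\sqrt{F{\left(-1234 \right)} + J{\left(674 \right)}} = \sqrt{-1234 + \left(- \frac{22}{674} + 12 \cdot 674\right)} = \sqrt{-1234 + \left(\left(-22\right) \frac{1}{674} + 8088\right)} = \sqrt{-1234 + \left(- \frac{11}{337} + 8088\right)} = \sqrt{-1234 + \frac{2725645}{337}} = \sqrt{\frac{2309787}{337}} = \frac{3 \sqrt{86488691}}{337}$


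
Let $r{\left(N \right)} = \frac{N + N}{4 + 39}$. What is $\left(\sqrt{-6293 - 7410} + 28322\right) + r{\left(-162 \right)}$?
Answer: $\frac{1217522}{43} + i \sqrt{13703} \approx 28314.0 + 117.06 i$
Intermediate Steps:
$r{\left(N \right)} = \frac{2 N}{43}$
$\left(\sqrt{-6293 - 7410} + 28322\right) + r{\left(-162 \right)} = \left(\sqrt{-6293 - 7410} + 28322\right) + \frac{2}{43} \left(-162\right) = \left(\sqrt{-13703} + 28322\right) - \frac{324}{43} = \left(i \sqrt{13703} + 28322\right) - \frac{324}{43} = \left(28322 + i \sqrt{13703}\right) - \frac{324}{43} = \frac{1217522}{43} + i \sqrt{13703}$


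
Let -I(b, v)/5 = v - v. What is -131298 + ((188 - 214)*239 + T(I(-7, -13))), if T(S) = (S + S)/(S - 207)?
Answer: -137512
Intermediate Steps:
I(b, v) = 0 (I(b, v) = -5*(v - v) = -5*0 = 0)
T(S) = 2*S/(-207 + S) (T(S) = (2*S)/(-207 + S) = 2*S/(-207 + S))
-131298 + ((188 - 214)*239 + T(I(-7, -13))) = -131298 + ((188 - 214)*239 + 2*0/(-207 + 0)) = -131298 + (-26*239 + 2*0/(-207)) = -131298 + (-6214 + 2*0*(-1/207)) = -131298 + (-6214 + 0) = -131298 - 6214 = -137512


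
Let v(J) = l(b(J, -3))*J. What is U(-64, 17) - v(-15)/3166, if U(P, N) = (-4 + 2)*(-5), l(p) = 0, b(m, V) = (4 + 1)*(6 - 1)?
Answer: 10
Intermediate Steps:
b(m, V) = 25 (b(m, V) = 5*5 = 25)
v(J) = 0 (v(J) = 0*J = 0)
U(P, N) = 10 (U(P, N) = -2*(-5) = 10)
U(-64, 17) - v(-15)/3166 = 10 - 0/3166 = 10 - 1*0 = 10 + 0 = 10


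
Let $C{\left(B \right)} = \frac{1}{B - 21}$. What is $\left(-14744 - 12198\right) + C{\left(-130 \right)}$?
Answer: $- \frac{4068243}{151} \approx -26942.0$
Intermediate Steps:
$C{\left(B \right)} = \frac{1}{-21 + B}$
$\left(-14744 - 12198\right) + C{\left(-130 \right)} = \left(-14744 - 12198\right) + \frac{1}{-21 - 130} = -26942 + \frac{1}{-151} = -26942 - \frac{1}{151} = - \frac{4068243}{151}$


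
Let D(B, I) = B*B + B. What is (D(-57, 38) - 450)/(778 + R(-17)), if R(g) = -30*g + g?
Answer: 2742/1271 ≈ 2.1574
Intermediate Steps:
R(g) = -29*g
D(B, I) = B + B² (D(B, I) = B² + B = B + B²)
(D(-57, 38) - 450)/(778 + R(-17)) = (-57*(1 - 57) - 450)/(778 - 29*(-17)) = (-57*(-56) - 450)/(778 + 493) = (3192 - 450)/1271 = 2742*(1/1271) = 2742/1271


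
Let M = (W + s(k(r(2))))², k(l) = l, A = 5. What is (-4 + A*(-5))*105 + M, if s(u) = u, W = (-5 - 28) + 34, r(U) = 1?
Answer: -3041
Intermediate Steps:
W = 1 (W = -33 + 34 = 1)
M = 4 (M = (1 + 1)² = 2² = 4)
(-4 + A*(-5))*105 + M = (-4 + 5*(-5))*105 + 4 = (-4 - 25)*105 + 4 = -29*105 + 4 = -3045 + 4 = -3041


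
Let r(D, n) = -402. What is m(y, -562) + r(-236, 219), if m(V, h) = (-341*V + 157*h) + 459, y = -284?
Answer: 8667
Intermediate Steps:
m(V, h) = 459 - 341*V + 157*h
m(y, -562) + r(-236, 219) = (459 - 341*(-284) + 157*(-562)) - 402 = (459 + 96844 - 88234) - 402 = 9069 - 402 = 8667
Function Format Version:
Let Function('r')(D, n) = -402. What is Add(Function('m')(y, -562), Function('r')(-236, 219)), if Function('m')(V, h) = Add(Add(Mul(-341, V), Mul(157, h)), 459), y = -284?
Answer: 8667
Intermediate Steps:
Function('m')(V, h) = Add(459, Mul(-341, V), Mul(157, h))
Add(Function('m')(y, -562), Function('r')(-236, 219)) = Add(Add(459, Mul(-341, -284), Mul(157, -562)), -402) = Add(Add(459, 96844, -88234), -402) = Add(9069, -402) = 8667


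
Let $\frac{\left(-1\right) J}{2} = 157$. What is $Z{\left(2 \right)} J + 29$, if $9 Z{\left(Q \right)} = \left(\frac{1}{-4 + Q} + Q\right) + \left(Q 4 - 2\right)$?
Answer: $- \frac{698}{3} \approx -232.67$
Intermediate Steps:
$J = -314$ ($J = \left(-2\right) 157 = -314$)
$Z{\left(Q \right)} = - \frac{2}{9} + \frac{1}{9 \left(-4 + Q\right)} + \frac{5 Q}{9}$ ($Z{\left(Q \right)} = \frac{\left(\frac{1}{-4 + Q} + Q\right) + \left(Q 4 - 2\right)}{9} = \frac{\left(Q + \frac{1}{-4 + Q}\right) + \left(4 Q - 2\right)}{9} = \frac{\left(Q + \frac{1}{-4 + Q}\right) + \left(-2 + 4 Q\right)}{9} = \frac{-2 + \frac{1}{-4 + Q} + 5 Q}{9} = - \frac{2}{9} + \frac{1}{9 \left(-4 + Q\right)} + \frac{5 Q}{9}$)
$Z{\left(2 \right)} J + 29 = \frac{9 - 44 + 5 \cdot 2^{2}}{9 \left(-4 + 2\right)} \left(-314\right) + 29 = \frac{9 - 44 + 5 \cdot 4}{9 \left(-2\right)} \left(-314\right) + 29 = \frac{1}{9} \left(- \frac{1}{2}\right) \left(9 - 44 + 20\right) \left(-314\right) + 29 = \frac{1}{9} \left(- \frac{1}{2}\right) \left(-15\right) \left(-314\right) + 29 = \frac{5}{6} \left(-314\right) + 29 = - \frac{785}{3} + 29 = - \frac{698}{3}$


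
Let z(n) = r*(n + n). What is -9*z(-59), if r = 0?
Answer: 0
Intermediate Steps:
z(n) = 0 (z(n) = 0*(n + n) = 0*(2*n) = 0)
-9*z(-59) = -9*0 = 0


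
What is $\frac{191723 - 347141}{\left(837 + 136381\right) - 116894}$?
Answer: $- \frac{77709}{10162} \approx -7.647$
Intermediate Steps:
$\frac{191723 - 347141}{\left(837 + 136381\right) - 116894} = - \frac{155418}{137218 - 116894} = - \frac{155418}{20324} = \left(-155418\right) \frac{1}{20324} = - \frac{77709}{10162}$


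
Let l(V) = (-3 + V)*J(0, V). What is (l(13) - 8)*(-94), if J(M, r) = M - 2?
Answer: 2632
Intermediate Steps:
J(M, r) = -2 + M
l(V) = 6 - 2*V (l(V) = (-3 + V)*(-2 + 0) = (-3 + V)*(-2) = 6 - 2*V)
(l(13) - 8)*(-94) = ((6 - 2*13) - 8)*(-94) = ((6 - 26) - 8)*(-94) = (-20 - 8)*(-94) = -28*(-94) = 2632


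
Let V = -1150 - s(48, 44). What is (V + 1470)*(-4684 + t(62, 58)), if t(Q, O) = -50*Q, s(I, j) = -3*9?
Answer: -2701048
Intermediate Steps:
s(I, j) = -27
V = -1123 (V = -1150 - 1*(-27) = -1150 + 27 = -1123)
(V + 1470)*(-4684 + t(62, 58)) = (-1123 + 1470)*(-4684 - 50*62) = 347*(-4684 - 3100) = 347*(-7784) = -2701048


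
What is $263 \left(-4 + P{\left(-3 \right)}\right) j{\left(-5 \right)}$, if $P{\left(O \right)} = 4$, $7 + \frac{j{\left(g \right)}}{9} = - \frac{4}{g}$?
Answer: $0$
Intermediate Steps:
$j{\left(g \right)} = -63 - \frac{36}{g}$ ($j{\left(g \right)} = -63 + 9 \left(- \frac{4}{g}\right) = -63 - \frac{36}{g}$)
$263 \left(-4 + P{\left(-3 \right)}\right) j{\left(-5 \right)} = 263 \left(-4 + 4\right) \left(-63 - \frac{36}{-5}\right) = 263 \cdot 0 \left(-63 - - \frac{36}{5}\right) = 263 \cdot 0 \left(-63 + \frac{36}{5}\right) = 263 \cdot 0 \left(- \frac{279}{5}\right) = 263 \cdot 0 = 0$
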